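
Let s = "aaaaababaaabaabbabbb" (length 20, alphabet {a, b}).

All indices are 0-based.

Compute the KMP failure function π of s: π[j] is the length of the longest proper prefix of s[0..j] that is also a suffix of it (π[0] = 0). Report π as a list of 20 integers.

π[0] = 0
j=1 s[j]='a': π[1]=1 (border 'a')
j=2 s[j]='a': π[2]=2 (border 'aa')
j=3 s[j]='a': π[3]=3 (border 'aaa')
j=4 s[j]='a': π[4]=4 (border 'aaaa')
j=5 s[j]='b': k: 4→3→2→1→0; π[5]=0 (border '')
j=6 s[j]='a': π[6]=1 (border 'a')
j=7 s[j]='b': k: 1→0; π[7]=0 (border '')
j=8 s[j]='a': π[8]=1 (border 'a')
j=9 s[j]='a': π[9]=2 (border 'aa')
j=10 s[j]='a': π[10]=3 (border 'aaa')
j=11 s[j]='b': k: 3→2→1→0; π[11]=0 (border '')
j=12 s[j]='a': π[12]=1 (border 'a')
j=13 s[j]='a': π[13]=2 (border 'aa')
j=14 s[j]='b': k: 2→1→0; π[14]=0 (border '')
j=15 s[j]='b': π[15]=0 (border '')
j=16 s[j]='a': π[16]=1 (border 'a')
j=17 s[j]='b': k: 1→0; π[17]=0 (border '')
j=18 s[j]='b': π[18]=0 (border '')
j=19 s[j]='b': π[19]=0 (border '')

[0, 1, 2, 3, 4, 0, 1, 0, 1, 2, 3, 0, 1, 2, 0, 0, 1, 0, 0, 0]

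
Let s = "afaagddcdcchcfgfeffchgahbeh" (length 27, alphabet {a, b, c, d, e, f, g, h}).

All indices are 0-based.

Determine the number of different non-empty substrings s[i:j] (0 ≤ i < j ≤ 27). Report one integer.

357

rank→(start, suffix):
  0 → (2, 'aagddcdcchcfgfeffchgahbeh')
  1 → (0, 'afaagddcdcchcfgfeffchgahbeh')
  2 → (3, 'agddcdcchcfgfeffchgahbeh')
  3 → (22, 'ahbeh')
  4 → (24, 'beh')
  5 → (9, 'cchcfgfeffchgahbeh')
  6 → (7, 'cdcchcfgfeffchgahbeh')
  7 → (12, 'cfgfeffchgahbeh')
  8 → (10, 'chcfgfeffchgahbeh')
  9 → (19, 'chgahbeh')
  10 → (8, 'dcchcfgfeffchgahbeh')
  11 → (6, 'dcdcchcfgfeffchgahbeh')
  12 → (5, 'ddcdcchcfgfeffchgahbeh')
  13 → (16, 'effchgahbeh')
  14 → (25, 'eh')
  15 → (1, 'faagddcdcchcfgfeffchgahbeh')
  16 → (18, 'fchgahbeh')
  17 → (15, 'feffchgahbeh')
  18 → (17, 'ffchgahbeh')
  19 → (13, 'fgfeffchgahbeh')
  20 → (21, 'gahbeh')
  21 → (4, 'gddcdcchcfgfeffchgahbeh')
  22 → (14, 'gfeffchgahbeh')
  23 → (26, 'h')
  24 → (23, 'hbeh')
  25 → (11, 'hcfgfeffchgahbeh')
  26 → (20, 'hgahbeh')

SA = [2, 0, 3, 22, 24, 9, 7, 12, 10, 19, 8, 6, 5, 16, 25, 1, 18, 15, 17, 13, 21, 4, 14, 26, 23, 11, 20]
[i] adj suffixes → lcp
  [1] 2/0 → 1 ('a')
  [2] 0/3 → 1 ('a')
  [3] 3/22 → 1 ('a')
  [4] 22/24 → 0 ('')
  [5] 24/9 → 0 ('')
  [6] 9/7 → 1 ('c')
  [7] 7/12 → 1 ('c')
  [8] 12/10 → 1 ('c')
  [9] 10/19 → 2 ('ch')
  [10] 19/8 → 0 ('')
  [11] 8/6 → 2 ('dc')
  [12] 6/5 → 1 ('d')
  [13] 5/16 → 0 ('')
  [14] 16/25 → 1 ('e')
  [15] 25/1 → 0 ('')
  [16] 1/18 → 1 ('f')
  [17] 18/15 → 1 ('f')
  [18] 15/17 → 1 ('f')
  [19] 17/13 → 1 ('f')
  [20] 13/21 → 0 ('')
  [21] 21/4 → 1 ('g')
  [22] 4/14 → 1 ('g')
  [23] 14/26 → 0 ('')
  [24] 26/23 → 1 ('h')
  [25] 23/11 → 1 ('h')
  [26] 11/20 → 1 ('h')

n(n+1)/2 = 27·28/2 = 378
Σ LCP = 0 + 1 + 1 + 1 + 0 + 0 + 1 + 1 + 1 + 2 + 0 + 2 + 1 + 0 + 1 + 0 + 1 + 1 + 1 + 1 + 0 + 1 + 1 + 0 + 1 + 1 + 1 = 21
distinct = 378 − 21 = 357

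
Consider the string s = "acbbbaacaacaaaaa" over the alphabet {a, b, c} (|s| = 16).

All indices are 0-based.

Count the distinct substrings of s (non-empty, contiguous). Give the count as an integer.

105

rank | idx | suffix
   0 |  15 | a
   1 |  14 | aa
   2 |  13 | aaa
   3 |  12 | aaaa
   4 |  11 | aaaaa
   5 |   8 | aacaaaaa
   6 |   5 | aacaacaaaaa
   7 |   9 | acaaaaa
   8 |   6 | acaacaaaaa
   9 |   0 | acbbbaacaacaaaaa
  10 |   4 | baacaacaaaaa
  11 |   3 | bbaacaacaaaaa
  12 |   2 | bbbaacaacaaaaa
  13 |  10 | caaaaa
  14 |   7 | caacaaaaa
  15 |   1 | cbbbaacaacaaaaa

SA = [15, 14, 13, 12, 11, 8, 5, 9, 6, 0, 4, 3, 2, 10, 7, 1]
[i] adj suffixes → lcp
  [1] 15/14 → 1 ('a')
  [2] 14/13 → 2 ('aa')
  [3] 13/12 → 3 ('aaa')
  [4] 12/11 → 4 ('aaaa')
  [5] 11/8 → 2 ('aa')
  [6] 8/5 → 5 ('aacaa')
  [7] 5/9 → 1 ('a')
  [8] 9/6 → 4 ('acaa')
  [9] 6/0 → 2 ('ac')
  [10] 0/4 → 0 ('')
  [11] 4/3 → 1 ('b')
  [12] 3/2 → 2 ('bb')
  [13] 2/10 → 0 ('')
  [14] 10/7 → 3 ('caa')
  [15] 7/1 → 1 ('c')

n(n+1)/2 = 16·17/2 = 136
Σ LCP = 0 + 1 + 2 + 3 + 4 + 2 + 5 + 1 + 4 + 2 + 0 + 1 + 2 + 0 + 3 + 1 = 31
distinct = 136 − 31 = 105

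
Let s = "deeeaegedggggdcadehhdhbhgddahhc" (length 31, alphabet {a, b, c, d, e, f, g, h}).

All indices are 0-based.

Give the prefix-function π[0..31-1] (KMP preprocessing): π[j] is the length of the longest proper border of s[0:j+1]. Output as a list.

[0, 0, 0, 0, 0, 0, 0, 0, 1, 0, 0, 0, 0, 1, 0, 0, 1, 2, 0, 0, 1, 0, 0, 0, 0, 1, 1, 0, 0, 0, 0]

π[0] = 0
j=1 s[j]='e': π[1]=0 (border '')
j=2 s[j]='e': π[2]=0 (border '')
j=3 s[j]='e': π[3]=0 (border '')
j=4 s[j]='a': π[4]=0 (border '')
j=5 s[j]='e': π[5]=0 (border '')
j=6 s[j]='g': π[6]=0 (border '')
j=7 s[j]='e': π[7]=0 (border '')
j=8 s[j]='d': π[8]=1 (border 'd')
j=9 s[j]='g': k: 1→0; π[9]=0 (border '')
j=10 s[j]='g': π[10]=0 (border '')
j=11 s[j]='g': π[11]=0 (border '')
j=12 s[j]='g': π[12]=0 (border '')
j=13 s[j]='d': π[13]=1 (border 'd')
j=14 s[j]='c': k: 1→0; π[14]=0 (border '')
j=15 s[j]='a': π[15]=0 (border '')
j=16 s[j]='d': π[16]=1 (border 'd')
j=17 s[j]='e': π[17]=2 (border 'de')
j=18 s[j]='h': k: 2→0; π[18]=0 (border '')
j=19 s[j]='h': π[19]=0 (border '')
j=20 s[j]='d': π[20]=1 (border 'd')
j=21 s[j]='h': k: 1→0; π[21]=0 (border '')
j=22 s[j]='b': π[22]=0 (border '')
j=23 s[j]='h': π[23]=0 (border '')
j=24 s[j]='g': π[24]=0 (border '')
j=25 s[j]='d': π[25]=1 (border 'd')
j=26 s[j]='d': k: 1→0; π[26]=1 (border 'd')
j=27 s[j]='a': k: 1→0; π[27]=0 (border '')
j=28 s[j]='h': π[28]=0 (border '')
j=29 s[j]='h': π[29]=0 (border '')
j=30 s[j]='c': π[30]=0 (border '')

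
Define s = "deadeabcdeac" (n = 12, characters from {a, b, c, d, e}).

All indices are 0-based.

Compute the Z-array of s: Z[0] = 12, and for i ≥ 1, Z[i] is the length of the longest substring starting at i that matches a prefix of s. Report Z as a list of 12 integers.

Z[0]=12
i=1: i≥r, start 0; Z[1]=0
i=2: i≥r, start 0; Z[2]=0
i=3: i≥r, start 0; Z[3]=3 scan→box=[3,6)
i=4: min(r-i=2, Z[1]=0)=0; Z[4]=0
i=5: min(r-i=1, Z[2]=0)=0; Z[5]=0
i=6: i≥r, start 0; Z[6]=0
i=7: i≥r, start 0; Z[7]=0
i=8: i≥r, start 0; Z[8]=3 scan→box=[8,11)
i=9: min(r-i=2, Z[1]=0)=0; Z[9]=0
i=10: min(r-i=1, Z[2]=0)=0; Z[10]=0
i=11: i≥r, start 0; Z[11]=0

[12, 0, 0, 3, 0, 0, 0, 0, 3, 0, 0, 0]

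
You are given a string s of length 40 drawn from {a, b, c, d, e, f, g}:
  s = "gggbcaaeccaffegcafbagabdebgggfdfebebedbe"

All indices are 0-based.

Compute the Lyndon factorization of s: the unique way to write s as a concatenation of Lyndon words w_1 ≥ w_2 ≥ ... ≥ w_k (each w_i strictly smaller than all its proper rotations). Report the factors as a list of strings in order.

emit factor 1: 'g' (i=0, period=1)
emit factor 2: 'g' (i=1, period=1)
emit factor 3: 'g' (i=2, period=1)
emit factor 4: 'bc' (i=3, period=2)
emit factor 5: 'aaeccaffegcafbagabdebgggfdfebebedbe' (i=5, period=35)

["g", "g", "g", "bc", "aaeccaffegcafbagabdebgggfdfebebedbe"]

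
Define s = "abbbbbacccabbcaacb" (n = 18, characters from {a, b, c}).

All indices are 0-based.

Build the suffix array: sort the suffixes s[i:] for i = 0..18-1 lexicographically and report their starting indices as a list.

[14, 0, 10, 15, 6, 17, 5, 4, 3, 2, 1, 11, 12, 13, 9, 16, 8, 7]

rank→(start, suffix):
  0 → (14, 'aacb')
  1 → (0, 'abbbbbacccabbcaacb')
  2 → (10, 'abbcaacb')
  3 → (15, 'acb')
  4 → (6, 'acccabbcaacb')
  5 → (17, 'b')
  6 → (5, 'bacccabbcaacb')
  7 → (4, 'bbacccabbcaacb')
  8 → (3, 'bbbacccabbcaacb')
  9 → (2, 'bbbbacccabbcaacb')
  10 → (1, 'bbbbbacccabbcaacb')
  11 → (11, 'bbcaacb')
  12 → (12, 'bcaacb')
  13 → (13, 'caacb')
  14 → (9, 'cabbcaacb')
  15 → (16, 'cb')
  16 → (8, 'ccabbcaacb')
  17 → (7, 'cccabbcaacb')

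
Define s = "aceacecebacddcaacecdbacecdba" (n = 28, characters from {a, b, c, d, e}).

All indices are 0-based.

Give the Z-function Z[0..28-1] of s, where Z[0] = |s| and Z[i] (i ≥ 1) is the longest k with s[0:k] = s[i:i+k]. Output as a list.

[28, 0, 0, 3, 0, 0, 0, 0, 0, 2, 0, 0, 0, 0, 1, 3, 0, 0, 0, 0, 0, 3, 0, 0, 0, 0, 0, 1]

Z[0]=28
i=1: outside box; Z[1]=0
i=2: outside box; Z[2]=0
i=3: outside box; Z[3]=3 extend→box=[3,6)
i=4: min(r-i=2, Z[1]=0)=0; Z[4]=0
i=5: min(r-i=1, Z[2]=0)=0; Z[5]=0
i=6: outside box; Z[6]=0
i=7: outside box; Z[7]=0
i=8: outside box; Z[8]=0
i=9: outside box; Z[9]=2 extend→box=[9,11)
i=10: min(r-i=1, Z[1]=0)=0; Z[10]=0
i=11: outside box; Z[11]=0
i=12: outside box; Z[12]=0
i=13: outside box; Z[13]=0
i=14: outside box; Z[14]=1 extend→box=[14,15)
i=15: outside box; Z[15]=3 extend→box=[15,18)
i=16: min(r-i=2, Z[1]=0)=0; Z[16]=0
i=17: min(r-i=1, Z[2]=0)=0; Z[17]=0
i=18: outside box; Z[18]=0
i=19: outside box; Z[19]=0
i=20: outside box; Z[20]=0
i=21: outside box; Z[21]=3 extend→box=[21,24)
i=22: min(r-i=2, Z[1]=0)=0; Z[22]=0
i=23: min(r-i=1, Z[2]=0)=0; Z[23]=0
i=24: outside box; Z[24]=0
i=25: outside box; Z[25]=0
i=26: outside box; Z[26]=0
i=27: outside box; Z[27]=1 extend→box=[27,28)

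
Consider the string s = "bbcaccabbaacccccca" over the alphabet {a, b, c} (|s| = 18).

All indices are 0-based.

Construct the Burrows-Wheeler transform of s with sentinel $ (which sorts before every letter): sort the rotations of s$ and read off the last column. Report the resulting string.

rank  rotation             last
    0  $bbcaccabbaacccccca  a
    1  a$bbcaccabbaacccccc  c
    2  aacccccca$bbcaccabb  b
    3  abbaacccccca$bbcacc  c
    4  accabbaacccccca$bbc  c
    5  acccccca$bbcaccabba  a
    6  baacccccca$bbcaccab  b
    7  bbaacccccca$bbcacca  a
    8  bbcaccabbaacccccca$  $
    9  bcaccabbaacccccca$b  b
   10  ca$bbcaccabbaaccccc  c
   11  cabbaacccccca$bbcac  c
   12  caccabbaacccccca$bb  b
   13  cca$bbcaccabbaacccc  c
   14  ccabbaacccccca$bbca  a
   15  ccca$bbcaccabbaaccc  c
   16  cccca$bbcaccabbaacc  c
   17  ccccca$bbcaccabbaac  c
   18  cccccca$bbcaccabbaa  a

acbccaba$bccbcaccca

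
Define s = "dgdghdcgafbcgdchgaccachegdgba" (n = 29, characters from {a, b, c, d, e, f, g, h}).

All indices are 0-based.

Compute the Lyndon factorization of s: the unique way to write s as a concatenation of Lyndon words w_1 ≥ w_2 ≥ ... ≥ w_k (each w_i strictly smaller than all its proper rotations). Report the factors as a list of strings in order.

emit factor 1: 'dgdgh' (i=0, period=5)
emit factor 2: 'd' (i=5, period=1)
emit factor 3: 'cg' (i=6, period=2)
emit factor 4: 'afbcgdchg' (i=8, period=9)
emit factor 5: 'accachegdgb' (i=17, period=11)
emit factor 6: 'a' (i=28, period=1)

["dgdgh", "d", "cg", "afbcgdchg", "accachegdgb", "a"]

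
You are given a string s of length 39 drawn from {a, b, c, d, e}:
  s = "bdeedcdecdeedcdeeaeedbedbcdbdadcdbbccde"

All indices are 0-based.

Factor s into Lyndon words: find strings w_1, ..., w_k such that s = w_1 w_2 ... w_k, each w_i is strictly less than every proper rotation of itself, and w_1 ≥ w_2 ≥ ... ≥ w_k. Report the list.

["bdeedcdecdeedcdee", "aeedbedbcdbd", "adcdbbccde"]

emit factor 1: 'bdeedcdecdeedcdee' (i=0, period=17)
emit factor 2: 'aeedbedbcdbd' (i=17, period=12)
emit factor 3: 'adcdbbccde' (i=29, period=10)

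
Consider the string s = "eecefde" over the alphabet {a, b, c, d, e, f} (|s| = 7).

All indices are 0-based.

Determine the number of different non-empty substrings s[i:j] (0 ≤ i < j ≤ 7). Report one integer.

25

rank | idx | suffix
   0 |   2 | cefde
   1 |   5 | de
   2 |   6 | e
   3 |   1 | ecefde
   4 |   0 | eecefde
   5 |   3 | efde
   6 |   4 | fde

SA = [2, 5, 6, 1, 0, 3, 4]
i: (SA[i-1],SA[i]) lcp shared
  1: (2,5) 0 ''
  2: (5,6) 0 ''
  3: (6,1) 1 'e'
  4: (1,0) 1 'e'
  5: (0,3) 1 'e'
  6: (3,4) 0 ''

n(n+1)/2 = 7·8/2 = 28
Σ LCP = 0 + 0 + 0 + 1 + 1 + 1 + 0 = 3
distinct = 28 − 3 = 25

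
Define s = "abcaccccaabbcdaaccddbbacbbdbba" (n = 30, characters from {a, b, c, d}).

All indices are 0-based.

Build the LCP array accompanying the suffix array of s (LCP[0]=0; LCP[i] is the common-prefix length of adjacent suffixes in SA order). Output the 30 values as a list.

[0, 1, 2, 1, 2, 1, 2, 3, 0, 2, 1, 3, 2, 2, 1, 2, 1, 0, 2, 1, 1, 2, 3, 2, 1, 2, 0, 1, 4, 1]

sorted suffixes:
  #0 SA[0]=29  'a'
  #1 SA[1]=8  'aabbcdaaccddbbacbbdbba'
  #2 SA[2]=14  'aaccddbbacbbdbba'
  #3 SA[3]=9  'abbcdaaccddbbacbbdbba'
  #4 SA[4]=0  'abcaccccaabbcdaaccddbbacbbdbba'
  #5 SA[5]=22  'acbbdbba'
  #6 SA[6]=3  'accccaabbcdaaccddbbacbbdbba'
  #7 SA[7]=15  'accddbbacbbdbba'
  #8 SA[8]=28  'ba'
  #9 SA[9]=21  'bacbbdbba'
  #10 SA[10]=27  'bba'
  #11 SA[11]=20  'bbacbbdbba'
  #12 SA[12]=10  'bbcdaaccddbbacbbdbba'
  #13 SA[13]=24  'bbdbba'
  #14 SA[14]=1  'bcaccccaabbcdaaccddbbacbbdbba'
  #15 SA[15]=11  'bcdaaccddbbacbbdbba'
  #16 SA[16]=25  'bdbba'
  #17 SA[17]=7  'caabbcdaaccddbbacbbdbba'
  #18 SA[18]=2  'caccccaabbcdaaccddbbacbbdbba'
  #19 SA[19]=23  'cbbdbba'
  #20 SA[20]=6  'ccaabbcdaaccddbbacbbdbba'
  #21 SA[21]=5  'cccaabbcdaaccddbbacbbdbba'
  #22 SA[22]=4  'ccccaabbcdaaccddbbacbbdbba'
  #23 SA[23]=16  'ccddbbacbbdbba'
  #24 SA[24]=12  'cdaaccddbbacbbdbba'
  #25 SA[25]=17  'cddbbacbbdbba'
  #26 SA[26]=13  'daaccddbbacbbdbba'
  #27 SA[27]=26  'dbba'
  #28 SA[28]=19  'dbbacbbdbba'
  #29 SA[29]=18  'ddbbacbbdbba'

SA = [29, 8, 14, 9, 0, 22, 3, 15, 28, 21, 27, 20, 10, 24, 1, 11, 25, 7, 2, 23, 6, 5, 4, 16, 12, 17, 13, 26, 19, 18]
[i] adj suffixes → lcp
  [1] 29/8 → 1 ('a')
  [2] 8/14 → 2 ('aa')
  [3] 14/9 → 1 ('a')
  [4] 9/0 → 2 ('ab')
  [5] 0/22 → 1 ('a')
  [6] 22/3 → 2 ('ac')
  [7] 3/15 → 3 ('acc')
  [8] 15/28 → 0 ('')
  [9] 28/21 → 2 ('ba')
  [10] 21/27 → 1 ('b')
  [11] 27/20 → 3 ('bba')
  [12] 20/10 → 2 ('bb')
  [13] 10/24 → 2 ('bb')
  [14] 24/1 → 1 ('b')
  [15] 1/11 → 2 ('bc')
  [16] 11/25 → 1 ('b')
  [17] 25/7 → 0 ('')
  [18] 7/2 → 2 ('ca')
  [19] 2/23 → 1 ('c')
  [20] 23/6 → 1 ('c')
  [21] 6/5 → 2 ('cc')
  [22] 5/4 → 3 ('ccc')
  [23] 4/16 → 2 ('cc')
  [24] 16/12 → 1 ('c')
  [25] 12/17 → 2 ('cd')
  [26] 17/13 → 0 ('')
  [27] 13/26 → 1 ('d')
  [28] 26/19 → 4 ('dbba')
  [29] 19/18 → 1 ('d')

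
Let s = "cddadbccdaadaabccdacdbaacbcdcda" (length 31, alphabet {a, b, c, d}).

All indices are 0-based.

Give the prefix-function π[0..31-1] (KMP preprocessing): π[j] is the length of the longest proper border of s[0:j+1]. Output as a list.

[0, 0, 0, 0, 0, 0, 1, 1, 2, 0, 0, 0, 0, 0, 0, 1, 1, 2, 0, 1, 2, 0, 0, 0, 1, 0, 1, 2, 1, 2, 0]

π[0] = 0
j=1 s[j]='d': π[1]=0 (border '')
j=2 s[j]='d': π[2]=0 (border '')
j=3 s[j]='a': π[3]=0 (border '')
j=4 s[j]='d': π[4]=0 (border '')
j=5 s[j]='b': π[5]=0 (border '')
j=6 s[j]='c': π[6]=1 (border 'c')
j=7 s[j]='c': k: 1→0; π[7]=1 (border 'c')
j=8 s[j]='d': π[8]=2 (border 'cd')
j=9 s[j]='a': k: 2→0; π[9]=0 (border '')
j=10 s[j]='a': π[10]=0 (border '')
j=11 s[j]='d': π[11]=0 (border '')
j=12 s[j]='a': π[12]=0 (border '')
j=13 s[j]='a': π[13]=0 (border '')
j=14 s[j]='b': π[14]=0 (border '')
j=15 s[j]='c': π[15]=1 (border 'c')
j=16 s[j]='c': k: 1→0; π[16]=1 (border 'c')
j=17 s[j]='d': π[17]=2 (border 'cd')
j=18 s[j]='a': k: 2→0; π[18]=0 (border '')
j=19 s[j]='c': π[19]=1 (border 'c')
j=20 s[j]='d': π[20]=2 (border 'cd')
j=21 s[j]='b': k: 2→0; π[21]=0 (border '')
j=22 s[j]='a': π[22]=0 (border '')
j=23 s[j]='a': π[23]=0 (border '')
j=24 s[j]='c': π[24]=1 (border 'c')
j=25 s[j]='b': k: 1→0; π[25]=0 (border '')
j=26 s[j]='c': π[26]=1 (border 'c')
j=27 s[j]='d': π[27]=2 (border 'cd')
j=28 s[j]='c': k: 2→0; π[28]=1 (border 'c')
j=29 s[j]='d': π[29]=2 (border 'cd')
j=30 s[j]='a': k: 2→0; π[30]=0 (border '')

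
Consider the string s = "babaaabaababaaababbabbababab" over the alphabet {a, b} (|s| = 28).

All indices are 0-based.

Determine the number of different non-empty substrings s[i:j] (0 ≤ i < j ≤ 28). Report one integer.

307

rank→(start, suffix):
  0 → (3, 'aaabaababaaababbabbababab')
  1 → (12, 'aaababbabbababab')
  2 → (4, 'aabaababaaababbabbababab')
  3 → (7, 'aababaaababbabbababab')
  4 → (13, 'aababbabbababab')
  5 → (26, 'ab')
  6 → (1, 'abaaabaababaaababbabbababab')
  7 → (10, 'abaaababbabbababab')
  8 → (5, 'abaababaaababbabbababab')
  9 → (24, 'abab')
  10 → (8, 'ababaaababbabbababab')
  11 → (22, 'ababab')
  12 → (14, 'ababbabbababab')
  13 → (19, 'abbababab')
  14 → (16, 'abbabbababab')
  15 → (27, 'b')
  16 → (2, 'baaabaababaaababbabbababab')
  17 → (11, 'baaababbabbababab')
  18 → (6, 'baababaaababbabbababab')
  19 → (25, 'bab')
  20 → (0, 'babaaabaababaaababbabbababab')
  21 → (9, 'babaaababbabbababab')
  22 → (23, 'babab')
  23 → (21, 'bababab')
  24 → (18, 'babbababab')
  25 → (15, 'babbabbababab')
  26 → (20, 'bbababab')
  27 → (17, 'bbabbababab')

SA = [3, 12, 4, 7, 13, 26, 1, 10, 5, 24, 8, 22, 14, 19, 16, 27, 2, 11, 6, 25, 0, 9, 23, 21, 18, 15, 20, 17]
[i] adj suffixes → lcp
  [1] 3/12 → 5 ('aaaba')
  [2] 12/4 → 2 ('aa')
  [3] 4/7 → 4 ('aaba')
  [4] 7/13 → 5 ('aabab')
  [5] 13/26 → 1 ('a')
  [6] 26/1 → 2 ('ab')
  [7] 1/10 → 7 ('abaaaba')
  [8] 10/5 → 4 ('abaa')
  [9] 5/24 → 3 ('aba')
  [10] 24/8 → 4 ('abab')
  [11] 8/22 → 5 ('ababa')
  [12] 22/14 → 4 ('abab')
  [13] 14/19 → 2 ('ab')
  [14] 19/16 → 5 ('abbab')
  [15] 16/27 → 0 ('')
  [16] 27/2 → 1 ('b')
  [17] 2/11 → 6 ('baaaba')
  [18] 11/6 → 3 ('baa')
  [19] 6/25 → 2 ('ba')
  [20] 25/0 → 3 ('bab')
  [21] 0/9 → 8 ('babaaaba')
  [22] 9/23 → 4 ('baba')
  [23] 23/21 → 5 ('babab')
  [24] 21/18 → 3 ('bab')
  [25] 18/15 → 6 ('babbab')
  [26] 15/20 → 1 ('b')
  [27] 20/17 → 4 ('bbab')

n(n+1)/2 = 28·29/2 = 406
Σ LCP = 0 + 5 + 2 + 4 + 5 + 1 + 2 + 7 + 4 + 3 + 4 + 5 + 4 + 2 + 5 + 0 + 1 + 6 + 3 + 2 + 3 + 8 + 4 + 5 + 3 + 6 + 1 + 4 = 99
distinct = 406 − 99 = 307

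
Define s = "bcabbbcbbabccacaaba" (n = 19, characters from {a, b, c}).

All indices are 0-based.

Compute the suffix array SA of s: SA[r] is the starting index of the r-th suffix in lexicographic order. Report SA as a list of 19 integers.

[18, 15, 16, 2, 9, 13, 17, 8, 7, 3, 4, 0, 5, 10, 14, 1, 12, 6, 11]

rank→(start, suffix):
  0 → (18, 'a')
  1 → (15, 'aaba')
  2 → (16, 'aba')
  3 → (2, 'abbbcbbabccacaaba')
  4 → (9, 'abccacaaba')
  5 → (13, 'acaaba')
  6 → (17, 'ba')
  7 → (8, 'babccacaaba')
  8 → (7, 'bbabccacaaba')
  9 → (3, 'bbbcbbabccacaaba')
  10 → (4, 'bbcbbabccacaaba')
  11 → (0, 'bcabbbcbbabccacaaba')
  12 → (5, 'bcbbabccacaaba')
  13 → (10, 'bccacaaba')
  14 → (14, 'caaba')
  15 → (1, 'cabbbcbbabccacaaba')
  16 → (12, 'cacaaba')
  17 → (6, 'cbbabccacaaba')
  18 → (11, 'ccacaaba')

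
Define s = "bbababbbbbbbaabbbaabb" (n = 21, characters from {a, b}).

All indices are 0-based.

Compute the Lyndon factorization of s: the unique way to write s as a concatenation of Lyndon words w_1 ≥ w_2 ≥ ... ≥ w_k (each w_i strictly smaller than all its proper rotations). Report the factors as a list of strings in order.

["b", "b", "ababbbbbbb", "aabbb", "aabb"]

emit factor 1: 'b' (i=0, period=1)
emit factor 2: 'b' (i=1, period=1)
emit factor 3: 'ababbbbbbb' (i=2, period=10)
emit factor 4: 'aabbb' (i=12, period=5)
emit factor 5: 'aabb' (i=17, period=4)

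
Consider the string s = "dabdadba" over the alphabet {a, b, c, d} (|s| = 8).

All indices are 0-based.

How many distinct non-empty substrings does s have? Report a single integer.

30

rank→(start, suffix):
  0 → (7, 'a')
  1 → (1, 'abdadba')
  2 → (4, 'adba')
  3 → (6, 'ba')
  4 → (2, 'bdadba')
  5 → (0, 'dabdadba')
  6 → (3, 'dadba')
  7 → (5, 'dba')

SA = [7, 1, 4, 6, 2, 0, 3, 5]
i: (SA[i-1],SA[i]) lcp shared
  1: (7,1) 1 'a'
  2: (1,4) 1 'a'
  3: (4,6) 0 ''
  4: (6,2) 1 'b'
  5: (2,0) 0 ''
  6: (0,3) 2 'da'
  7: (3,5) 1 'd'

n(n+1)/2 = 8·9/2 = 36
Σ LCP = 0 + 1 + 1 + 0 + 1 + 0 + 2 + 1 = 6
distinct = 36 − 6 = 30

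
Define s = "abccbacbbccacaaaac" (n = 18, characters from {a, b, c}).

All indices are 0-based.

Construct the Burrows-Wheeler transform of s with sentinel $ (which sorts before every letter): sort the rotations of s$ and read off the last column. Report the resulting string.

ccaa$acbccbaaaccabb

rank  rotation             last
    0  $abccbacbbccacaaaac  c
    1  aaaac$abccbacbbccac  c
    2  aaac$abccbacbbccaca  a
    3  aac$abccbacbbccacaa  a
    4  abccbacbbccacaaaac$  $
    5  ac$abccbacbbccacaaa  a
    6  acaaaac$abccbacbbcc  c
    7  acbbccacaaaac$abccb  b
    8  bacbbccacaaaac$abcc  c
    9  bbccacaaaac$abccbac  c
   10  bccacaaaac$abccbacb  b
   11  bccbacbbccacaaaac$a  a
   12  c$abccbacbbccacaaaa  a
   13  caaaac$abccbacbbcca  a
   14  cacaaaac$abccbacbbc  c
   15  cbacbbccacaaaac$abc  c
   16  cbbccacaaaac$abccba  a
   17  ccacaaaac$abccbacbb  b
   18  ccbacbbccacaaaac$ab  b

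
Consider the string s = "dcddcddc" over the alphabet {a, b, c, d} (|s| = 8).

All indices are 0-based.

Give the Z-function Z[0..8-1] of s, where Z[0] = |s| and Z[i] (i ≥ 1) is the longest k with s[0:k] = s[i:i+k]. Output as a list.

[8, 0, 1, 5, 0, 1, 2, 0]

Z[0]=8
i=1: i≥r, start 0; Z[1]=0
i=2: i≥r, start 0; Z[2]=1 grow→box=[2,3)
i=3: i≥r, start 0; Z[3]=5 grow→box=[3,8)
i=4: min(r-i=4, Z[1]=0)=0; Z[4]=0
i=5: min(r-i=3, Z[2]=1)=1; Z[5]=1
i=6: min(r-i=2, Z[3]=5)=2; Z[6]=2
i=7: min(r-i=1, Z[4]=0)=0; Z[7]=0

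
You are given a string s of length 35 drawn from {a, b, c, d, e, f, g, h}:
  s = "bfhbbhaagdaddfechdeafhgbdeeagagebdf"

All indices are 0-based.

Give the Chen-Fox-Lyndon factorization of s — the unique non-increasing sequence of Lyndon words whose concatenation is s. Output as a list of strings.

emit factor 1: 'bfh' (i=0, period=3)
emit factor 2: 'bbh' (i=3, period=3)
emit factor 3: 'aagdaddfechdeafhgbdeeagagebdf' (i=6, period=29)

["bfh", "bbh", "aagdaddfechdeafhgbdeeagagebdf"]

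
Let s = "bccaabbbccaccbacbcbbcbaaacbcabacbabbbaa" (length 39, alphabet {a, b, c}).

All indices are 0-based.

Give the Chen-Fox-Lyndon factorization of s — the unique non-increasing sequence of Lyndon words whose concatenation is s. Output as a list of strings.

emit factor 1: 'bcc' (i=0, period=3)
emit factor 2: 'aabbbccaccbacbcbbcb' (i=3, period=19)
emit factor 3: 'aaacbcabacbabbb' (i=22, period=15)
emit factor 4: 'a' (i=37, period=1)
emit factor 5: 'a' (i=38, period=1)

["bcc", "aabbbccaccbacbcbbcb", "aaacbcabacbabbb", "a", "a"]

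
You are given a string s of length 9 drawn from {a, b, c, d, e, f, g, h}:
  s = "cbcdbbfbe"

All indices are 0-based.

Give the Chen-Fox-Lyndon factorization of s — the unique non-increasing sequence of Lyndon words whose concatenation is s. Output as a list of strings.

["c", "bcd", "bbfbe"]

emit factor 1: 'c' (i=0, period=1)
emit factor 2: 'bcd' (i=1, period=3)
emit factor 3: 'bbfbe' (i=4, period=5)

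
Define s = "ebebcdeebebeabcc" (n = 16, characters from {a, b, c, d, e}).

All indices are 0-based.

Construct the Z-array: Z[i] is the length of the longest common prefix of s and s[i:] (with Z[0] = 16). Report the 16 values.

Z[0]=16
i=1: fresh scan; Z[1]=0
i=2: fresh scan; Z[2]=2 grow→box=[2,4)
i=3: min(r-i=1, Z[1]=0)=0; Z[3]=0
i=4: fresh scan; Z[4]=0
i=5: fresh scan; Z[5]=0
i=6: fresh scan; Z[6]=1 grow→box=[6,7)
i=7: fresh scan; Z[7]=4 grow→box=[7,11)
i=8: min(r-i=3, Z[1]=0)=0; Z[8]=0
i=9: min(r-i=2, Z[2]=2)=2; Z[9]=3 grow→box=[9,12)
i=10: min(r-i=2, Z[1]=0)=0; Z[10]=0
i=11: min(r-i=1, Z[2]=2)=1; Z[11]=1
i=12: fresh scan; Z[12]=0
i=13: fresh scan; Z[13]=0
i=14: fresh scan; Z[14]=0
i=15: fresh scan; Z[15]=0

[16, 0, 2, 0, 0, 0, 1, 4, 0, 3, 0, 1, 0, 0, 0, 0]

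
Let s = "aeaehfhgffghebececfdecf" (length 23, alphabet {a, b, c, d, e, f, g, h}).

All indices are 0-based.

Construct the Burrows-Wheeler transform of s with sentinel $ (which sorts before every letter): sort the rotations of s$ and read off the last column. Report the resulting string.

f$eeeeefahbdcaccgfhhfgef

rank  rotation                  last
    0  $aeaehfhgffghebececfdecf  f
    1  aeaehfhgffghebececfdecf$  $
    2  aehfhgffghebececfdecf$ae  e
    3  bececfdecf$aeaehfhgffghe  e
    4  cecfdecf$aeaehfhgffghebe  e
    5  cf$aeaehfhgffghebececfde  e
    6  cfdecf$aeaehfhgffghebece  e
    7  decf$aeaehfhgffghebececf  f
    8  eaehfhgffghebececfdecf$a  a
    9  ebececfdecf$aeaehfhgffgh  h
   10  ececfdecf$aeaehfhgffgheb  b
   11  ecf$aeaehfhgffghebececfd  d
   12  ecfdecf$aeaehfhgffghebec  c
   13  ehfhgffghebececfdecf$aea  a
   14  f$aeaehfhgffghebececfdec  c
   15  fdecf$aeaehfhgffghebecec  c
   16  ffghebececfdecf$aeaehfhg  g
   17  fghebececfdecf$aeaehfhgf  f
   18  fhgffghebececfdecf$aeaeh  h
   19  gffghebececfdecf$aeaehfh  h
   20  ghebececfdecf$aeaehfhgff  f
   21  hebececfdecf$aeaehfhgffg  g
   22  hfhgffghebececfdecf$aeae  e
   23  hgffghebececfdecf$aeaehf  f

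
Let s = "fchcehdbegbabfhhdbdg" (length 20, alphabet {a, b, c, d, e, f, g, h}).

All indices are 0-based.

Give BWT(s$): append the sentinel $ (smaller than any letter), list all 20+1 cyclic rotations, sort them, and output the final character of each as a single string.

rank  rotation               last
    0  $fchcehdbegbabfhhdbdg  g
    1  abfhhdbdg$fchcehdbegb  b
    2  babfhhdbdg$fchcehdbeg  g
    3  bdg$fchcehdbegbabfhhd  d
    4  begbabfhhdbdg$fchcehd  d
    5  bfhhdbdg$fchcehdbegba  a
    6  cehdbegbabfhhdbdg$fch  h
    7  chcehdbegbabfhhdbdg$f  f
    8  dbdg$fchcehdbegbabfhh  h
    9  dbegbabfhhdbdg$fchceh  h
   10  dg$fchcehdbegbabfhhdb  b
   11  egbabfhhdbdg$fchcehdb  b
   12  ehdbegbabfhhdbdg$fchc  c
   13  fchcehdbegbabfhhdbdg$  $
   14  fhhdbdg$fchcehdbegbab  b
   15  g$fchcehdbegbabfhhdbd  d
   16  gbabfhhdbdg$fchcehdbe  e
   17  hcehdbegbabfhhdbdg$fc  c
   18  hdbdg$fchcehdbegbabfh  h
   19  hdbegbabfhhdbdg$fchce  e
   20  hhdbdg$fchcehdbegbabf  f

gbgddahfhhbbc$bdechef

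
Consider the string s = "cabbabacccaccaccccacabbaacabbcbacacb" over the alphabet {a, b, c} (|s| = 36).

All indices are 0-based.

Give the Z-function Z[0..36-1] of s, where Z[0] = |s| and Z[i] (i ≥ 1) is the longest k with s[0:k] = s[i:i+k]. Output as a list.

Z[0]=36
i=1: fresh scan; Z[1]=0
i=2: fresh scan; Z[2]=0
i=3: fresh scan; Z[3]=0
i=4: fresh scan; Z[4]=0
i=5: fresh scan; Z[5]=0
i=6: fresh scan; Z[6]=0
i=7: fresh scan; Z[7]=1 scan→box=[7,8)
i=8: fresh scan; Z[8]=1 scan→box=[8,9)
i=9: fresh scan; Z[9]=2 scan→box=[9,11)
i=10: min(r-i=1, Z[1]=0)=0; Z[10]=0
i=11: fresh scan; Z[11]=1 scan→box=[11,12)
i=12: fresh scan; Z[12]=2 scan→box=[12,14)
i=13: min(r-i=1, Z[1]=0)=0; Z[13]=0
i=14: fresh scan; Z[14]=1 scan→box=[14,15)
i=15: fresh scan; Z[15]=1 scan→box=[15,16)
i=16: fresh scan; Z[16]=1 scan→box=[16,17)
i=17: fresh scan; Z[17]=2 scan→box=[17,19)
i=18: min(r-i=1, Z[1]=0)=0; Z[18]=0
i=19: fresh scan; Z[19]=5 scan→box=[19,24)
i=20: min(r-i=4, Z[1]=0)=0; Z[20]=0
i=21: min(r-i=3, Z[2]=0)=0; Z[21]=0
i=22: min(r-i=2, Z[3]=0)=0; Z[22]=0
i=23: min(r-i=1, Z[4]=0)=0; Z[23]=0
i=24: fresh scan; Z[24]=0
i=25: fresh scan; Z[25]=4 scan→box=[25,29)
i=26: min(r-i=3, Z[1]=0)=0; Z[26]=0
i=27: min(r-i=2, Z[2]=0)=0; Z[27]=0
i=28: min(r-i=1, Z[3]=0)=0; Z[28]=0
i=29: fresh scan; Z[29]=1 scan→box=[29,30)
i=30: fresh scan; Z[30]=0
i=31: fresh scan; Z[31]=0
i=32: fresh scan; Z[32]=2 scan→box=[32,34)
i=33: min(r-i=1, Z[1]=0)=0; Z[33]=0
i=34: fresh scan; Z[34]=1 scan→box=[34,35)
i=35: fresh scan; Z[35]=0

[36, 0, 0, 0, 0, 0, 0, 1, 1, 2, 0, 1, 2, 0, 1, 1, 1, 2, 0, 5, 0, 0, 0, 0, 0, 4, 0, 0, 0, 1, 0, 0, 2, 0, 1, 0]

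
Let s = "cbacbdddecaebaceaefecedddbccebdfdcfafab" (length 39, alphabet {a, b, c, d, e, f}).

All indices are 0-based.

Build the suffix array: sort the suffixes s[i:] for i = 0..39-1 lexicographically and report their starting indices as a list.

rank→(start, suffix):
  0 → (37, 'ab')
  1 → (2, 'acbdddecaebaceaefecedddbccebdfdcfafab')
  2 → (13, 'aceaefecedddbccebdfdcfafab')
  3 → (10, 'aebaceaefecedddbccebdfdcfafab')
  4 → (16, 'aefecedddbccebdfdcfafab')
  5 → (35, 'afab')
  6 → (38, 'b')
  7 → (1, 'bacbdddecaebaceaefecedddbccebdfdcfafab')
  8 → (12, 'baceaefecedddbccebdfdcfafab')
  9 → (25, 'bccebdfdcfafab')
  10 → (4, 'bdddecaebaceaefecedddbccebdfdcfafab')
  11 → (29, 'bdfdcfafab')
  12 → (9, 'caebaceaefecedddbccebdfdcfafab')
  13 → (0, 'cbacbdddecaebaceaefecedddbccebdfdcfafab')
  14 → (3, 'cbdddecaebaceaefecedddbccebdfdcfafab')
  15 → (26, 'ccebdfdcfafab')
  16 → (14, 'ceaefecedddbccebdfdcfafab')
  17 → (27, 'cebdfdcfafab')
  18 → (20, 'cedddbccebdfdcfafab')
  19 → (33, 'cfafab')
  20 → (24, 'dbccebdfdcfafab')
  21 → (32, 'dcfafab')
  22 → (23, 'ddbccebdfdcfafab')
  23 → (22, 'dddbccebdfdcfafab')
  24 → (5, 'dddecaebaceaefecedddbccebdfdcfafab')
  25 → (6, 'ddecaebaceaefecedddbccebdfdcfafab')
  26 → (7, 'decaebaceaefecedddbccebdfdcfafab')
  27 → (30, 'dfdcfafab')
  28 → (15, 'eaefecedddbccebdfdcfafab')
  29 → (11, 'ebaceaefecedddbccebdfdcfafab')
  30 → (28, 'ebdfdcfafab')
  31 → (8, 'ecaebaceaefecedddbccebdfdcfafab')
  32 → (19, 'ecedddbccebdfdcfafab')
  33 → (21, 'edddbccebdfdcfafab')
  34 → (17, 'efecedddbccebdfdcfafab')
  35 → (36, 'fab')
  36 → (34, 'fafab')
  37 → (31, 'fdcfafab')
  38 → (18, 'fecedddbccebdfdcfafab')

[37, 2, 13, 10, 16, 35, 38, 1, 12, 25, 4, 29, 9, 0, 3, 26, 14, 27, 20, 33, 24, 32, 23, 22, 5, 6, 7, 30, 15, 11, 28, 8, 19, 21, 17, 36, 34, 31, 18]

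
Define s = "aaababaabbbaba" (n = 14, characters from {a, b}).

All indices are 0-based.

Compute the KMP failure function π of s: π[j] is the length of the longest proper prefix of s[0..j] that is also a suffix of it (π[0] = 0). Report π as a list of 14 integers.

π[0] = 0
j=1 s[j]='a': π[1]=1 (border 'a')
j=2 s[j]='a': π[2]=2 (border 'aa')
j=3 s[j]='b': k: 2→1→0; π[3]=0 (border '')
j=4 s[j]='a': π[4]=1 (border 'a')
j=5 s[j]='b': k: 1→0; π[5]=0 (border '')
j=6 s[j]='a': π[6]=1 (border 'a')
j=7 s[j]='a': π[7]=2 (border 'aa')
j=8 s[j]='b': k: 2→1→0; π[8]=0 (border '')
j=9 s[j]='b': π[9]=0 (border '')
j=10 s[j]='b': π[10]=0 (border '')
j=11 s[j]='a': π[11]=1 (border 'a')
j=12 s[j]='b': k: 1→0; π[12]=0 (border '')
j=13 s[j]='a': π[13]=1 (border 'a')

[0, 1, 2, 0, 1, 0, 1, 2, 0, 0, 0, 1, 0, 1]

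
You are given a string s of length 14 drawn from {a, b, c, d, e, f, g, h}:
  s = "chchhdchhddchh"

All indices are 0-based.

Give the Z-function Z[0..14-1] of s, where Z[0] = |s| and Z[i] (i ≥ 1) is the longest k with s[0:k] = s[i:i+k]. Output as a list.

Z[0]=14
i=1: outside box; Z[1]=0
i=2: outside box; Z[2]=2 grow→box=[2,4)
i=3: min(r-i=1, Z[1]=0)=0; Z[3]=0
i=4: outside box; Z[4]=0
i=5: outside box; Z[5]=0
i=6: outside box; Z[6]=2 grow→box=[6,8)
i=7: min(r-i=1, Z[1]=0)=0; Z[7]=0
i=8: outside box; Z[8]=0
i=9: outside box; Z[9]=0
i=10: outside box; Z[10]=0
i=11: outside box; Z[11]=2 grow→box=[11,13)
i=12: min(r-i=1, Z[1]=0)=0; Z[12]=0
i=13: outside box; Z[13]=0

[14, 0, 2, 0, 0, 0, 2, 0, 0, 0, 0, 2, 0, 0]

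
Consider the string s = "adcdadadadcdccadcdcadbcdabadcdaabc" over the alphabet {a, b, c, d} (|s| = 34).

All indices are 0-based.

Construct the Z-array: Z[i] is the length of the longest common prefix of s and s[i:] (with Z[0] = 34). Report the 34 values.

Z[0]=34
i=1: i≥r, start 0; Z[1]=0
i=2: i≥r, start 0; Z[2]=0
i=3: i≥r, start 0; Z[3]=0
i=4: i≥r, start 0; Z[4]=2 grow→box=[4,6)
i=5: min(r-i=1, Z[1]=0)=0; Z[5]=0
i=6: i≥r, start 0; Z[6]=2 grow→box=[6,8)
i=7: min(r-i=1, Z[1]=0)=0; Z[7]=0
i=8: i≥r, start 0; Z[8]=4 grow→box=[8,12)
i=9: min(r-i=3, Z[1]=0)=0; Z[9]=0
i=10: min(r-i=2, Z[2]=0)=0; Z[10]=0
i=11: min(r-i=1, Z[3]=0)=0; Z[11]=0
i=12: i≥r, start 0; Z[12]=0
i=13: i≥r, start 0; Z[13]=0
i=14: i≥r, start 0; Z[14]=4 grow→box=[14,18)
i=15: min(r-i=3, Z[1]=0)=0; Z[15]=0
i=16: min(r-i=2, Z[2]=0)=0; Z[16]=0
i=17: min(r-i=1, Z[3]=0)=0; Z[17]=0
i=18: i≥r, start 0; Z[18]=0
i=19: i≥r, start 0; Z[19]=2 grow→box=[19,21)
i=20: min(r-i=1, Z[1]=0)=0; Z[20]=0
i=21: i≥r, start 0; Z[21]=0
i=22: i≥r, start 0; Z[22]=0
i=23: i≥r, start 0; Z[23]=0
i=24: i≥r, start 0; Z[24]=1 grow→box=[24,25)
i=25: i≥r, start 0; Z[25]=0
i=26: i≥r, start 0; Z[26]=5 grow→box=[26,31)
i=27: min(r-i=4, Z[1]=0)=0; Z[27]=0
i=28: min(r-i=3, Z[2]=0)=0; Z[28]=0
i=29: min(r-i=2, Z[3]=0)=0; Z[29]=0
i=30: min(r-i=1, Z[4]=2)=1; Z[30]=1
i=31: i≥r, start 0; Z[31]=1 grow→box=[31,32)
i=32: i≥r, start 0; Z[32]=0
i=33: i≥r, start 0; Z[33]=0

[34, 0, 0, 0, 2, 0, 2, 0, 4, 0, 0, 0, 0, 0, 4, 0, 0, 0, 0, 2, 0, 0, 0, 0, 1, 0, 5, 0, 0, 0, 1, 1, 0, 0]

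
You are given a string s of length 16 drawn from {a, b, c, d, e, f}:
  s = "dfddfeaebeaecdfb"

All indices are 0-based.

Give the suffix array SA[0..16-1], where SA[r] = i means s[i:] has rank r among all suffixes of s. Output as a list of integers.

rank→(start, suffix):
  0 → (6, 'aebeaecdfb')
  1 → (10, 'aecdfb')
  2 → (15, 'b')
  3 → (8, 'beaecdfb')
  4 → (12, 'cdfb')
  5 → (2, 'ddfeaebeaecdfb')
  6 → (13, 'dfb')
  7 → (0, 'dfddfeaebeaecdfb')
  8 → (3, 'dfeaebeaecdfb')
  9 → (5, 'eaebeaecdfb')
  10 → (9, 'eaecdfb')
  11 → (7, 'ebeaecdfb')
  12 → (11, 'ecdfb')
  13 → (14, 'fb')
  14 → (1, 'fddfeaebeaecdfb')
  15 → (4, 'feaebeaecdfb')

[6, 10, 15, 8, 12, 2, 13, 0, 3, 5, 9, 7, 11, 14, 1, 4]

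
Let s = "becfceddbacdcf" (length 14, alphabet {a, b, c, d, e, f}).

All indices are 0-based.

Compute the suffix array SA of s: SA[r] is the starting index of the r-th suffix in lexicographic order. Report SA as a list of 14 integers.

[9, 8, 0, 10, 4, 12, 2, 7, 11, 6, 1, 5, 13, 3]

sorted suffixes:
  #0 SA[0]=9  'acdcf'
  #1 SA[1]=8  'bacdcf'
  #2 SA[2]=0  'becfceddbacdcf'
  #3 SA[3]=10  'cdcf'
  #4 SA[4]=4  'ceddbacdcf'
  #5 SA[5]=12  'cf'
  #6 SA[6]=2  'cfceddbacdcf'
  #7 SA[7]=7  'dbacdcf'
  #8 SA[8]=11  'dcf'
  #9 SA[9]=6  'ddbacdcf'
  #10 SA[10]=1  'ecfceddbacdcf'
  #11 SA[11]=5  'eddbacdcf'
  #12 SA[12]=13  'f'
  #13 SA[13]=3  'fceddbacdcf'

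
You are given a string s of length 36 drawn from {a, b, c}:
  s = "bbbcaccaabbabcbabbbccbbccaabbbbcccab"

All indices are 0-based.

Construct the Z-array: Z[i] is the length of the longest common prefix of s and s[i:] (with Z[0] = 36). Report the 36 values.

[36, 2, 1, 0, 0, 0, 0, 0, 0, 2, 1, 0, 1, 0, 1, 0, 4, 2, 1, 0, 0, 2, 1, 0, 0, 0, 0, 3, 4, 2, 1, 0, 0, 0, 0, 1]

Z[0]=36
i=1: fresh scan; Z[1]=2 grow→box=[1,3)
i=2: min(r-i=1, Z[1]=2)=1; Z[2]=1
i=3: fresh scan; Z[3]=0
i=4: fresh scan; Z[4]=0
i=5: fresh scan; Z[5]=0
i=6: fresh scan; Z[6]=0
i=7: fresh scan; Z[7]=0
i=8: fresh scan; Z[8]=0
i=9: fresh scan; Z[9]=2 grow→box=[9,11)
i=10: min(r-i=1, Z[1]=2)=1; Z[10]=1
i=11: fresh scan; Z[11]=0
i=12: fresh scan; Z[12]=1 grow→box=[12,13)
i=13: fresh scan; Z[13]=0
i=14: fresh scan; Z[14]=1 grow→box=[14,15)
i=15: fresh scan; Z[15]=0
i=16: fresh scan; Z[16]=4 grow→box=[16,20)
i=17: min(r-i=3, Z[1]=2)=2; Z[17]=2
i=18: min(r-i=2, Z[2]=1)=1; Z[18]=1
i=19: min(r-i=1, Z[3]=0)=0; Z[19]=0
i=20: fresh scan; Z[20]=0
i=21: fresh scan; Z[21]=2 grow→box=[21,23)
i=22: min(r-i=1, Z[1]=2)=1; Z[22]=1
i=23: fresh scan; Z[23]=0
i=24: fresh scan; Z[24]=0
i=25: fresh scan; Z[25]=0
i=26: fresh scan; Z[26]=0
i=27: fresh scan; Z[27]=3 grow→box=[27,30)
i=28: min(r-i=2, Z[1]=2)=2; Z[28]=4 grow→box=[28,32)
i=29: min(r-i=3, Z[1]=2)=2; Z[29]=2
i=30: min(r-i=2, Z[2]=1)=1; Z[30]=1
i=31: min(r-i=1, Z[3]=0)=0; Z[31]=0
i=32: fresh scan; Z[32]=0
i=33: fresh scan; Z[33]=0
i=34: fresh scan; Z[34]=0
i=35: fresh scan; Z[35]=1 grow→box=[35,36)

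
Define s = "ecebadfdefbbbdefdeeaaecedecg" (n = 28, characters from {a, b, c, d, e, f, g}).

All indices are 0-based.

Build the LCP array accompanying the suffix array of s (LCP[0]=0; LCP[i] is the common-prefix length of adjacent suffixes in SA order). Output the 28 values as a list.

[0, 1, 1, 0, 1, 2, 1, 0, 2, 1, 0, 2, 2, 3, 1, 0, 1, 1, 3, 2, 1, 1, 1, 2, 0, 1, 3, 0]

rank→(start, suffix):
  0 → (19, 'aaecedecg')
  1 → (4, 'adfdefbbbdefdeeaaecedecg')
  2 → (20, 'aecedecg')
  3 → (3, 'badfdefbbbdefdeeaaecedecg')
  4 → (10, 'bbbdefdeeaaecedecg')
  5 → (11, 'bbdefdeeaaecedecg')
  6 → (12, 'bdefdeeaaecedecg')
  7 → (1, 'cebadfdefbbbdefdeeaaecedecg')
  8 → (22, 'cedecg')
  9 → (26, 'cg')
  10 → (24, 'decg')
  11 → (16, 'deeaaecedecg')
  12 → (7, 'defbbbdefdeeaaecedecg')
  13 → (13, 'defdeeaaecedecg')
  14 → (5, 'dfdefbbbdefdeeaaecedecg')
  15 → (18, 'eaaecedecg')
  16 → (2, 'ebadfdefbbbdefdeeaaecedecg')
  17 → (0, 'ecebadfdefbbbdefdeeaaecedecg')
  18 → (21, 'ecedecg')
  19 → (25, 'ecg')
  20 → (23, 'edecg')
  21 → (17, 'eeaaecedecg')
  22 → (8, 'efbbbdefdeeaaecedecg')
  23 → (14, 'efdeeaaecedecg')
  24 → (9, 'fbbbdefdeeaaecedecg')
  25 → (15, 'fdeeaaecedecg')
  26 → (6, 'fdefbbbdefdeeaaecedecg')
  27 → (27, 'g')

SA = [19, 4, 20, 3, 10, 11, 12, 1, 22, 26, 24, 16, 7, 13, 5, 18, 2, 0, 21, 25, 23, 17, 8, 14, 9, 15, 6, 27]
i: (SA[i-1],SA[i]) lcp shared
  1: (19,4) 1 'a'
  2: (4,20) 1 'a'
  3: (20,3) 0 ''
  4: (3,10) 1 'b'
  5: (10,11) 2 'bb'
  6: (11,12) 1 'b'
  7: (12,1) 0 ''
  8: (1,22) 2 'ce'
  9: (22,26) 1 'c'
  10: (26,24) 0 ''
  11: (24,16) 2 'de'
  12: (16,7) 2 'de'
  13: (7,13) 3 'def'
  14: (13,5) 1 'd'
  15: (5,18) 0 ''
  16: (18,2) 1 'e'
  17: (2,0) 1 'e'
  18: (0,21) 3 'ece'
  19: (21,25) 2 'ec'
  20: (25,23) 1 'e'
  21: (23,17) 1 'e'
  22: (17,8) 1 'e'
  23: (8,14) 2 'ef'
  24: (14,9) 0 ''
  25: (9,15) 1 'f'
  26: (15,6) 3 'fde'
  27: (6,27) 0 ''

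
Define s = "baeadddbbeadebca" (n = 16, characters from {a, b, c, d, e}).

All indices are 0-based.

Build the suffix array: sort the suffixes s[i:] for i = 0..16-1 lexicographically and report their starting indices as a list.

rank→(start, suffix):
  0 → (15, 'a')
  1 → (3, 'adddbbeadebca')
  2 → (10, 'adebca')
  3 → (1, 'aeadddbbeadebca')
  4 → (0, 'baeadddbbeadebca')
  5 → (7, 'bbeadebca')
  6 → (13, 'bca')
  7 → (8, 'beadebca')
  8 → (14, 'ca')
  9 → (6, 'dbbeadebca')
  10 → (5, 'ddbbeadebca')
  11 → (4, 'dddbbeadebca')
  12 → (11, 'debca')
  13 → (2, 'eadddbbeadebca')
  14 → (9, 'eadebca')
  15 → (12, 'ebca')

[15, 3, 10, 1, 0, 7, 13, 8, 14, 6, 5, 4, 11, 2, 9, 12]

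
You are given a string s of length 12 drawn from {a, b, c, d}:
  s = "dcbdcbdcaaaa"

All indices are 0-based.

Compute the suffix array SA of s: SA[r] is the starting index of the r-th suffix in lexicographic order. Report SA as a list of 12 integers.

rank→(start, suffix):
  0 → (11, 'a')
  1 → (10, 'aa')
  2 → (9, 'aaa')
  3 → (8, 'aaaa')
  4 → (5, 'bdcaaaa')
  5 → (2, 'bdcbdcaaaa')
  6 → (7, 'caaaa')
  7 → (4, 'cbdcaaaa')
  8 → (1, 'cbdcbdcaaaa')
  9 → (6, 'dcaaaa')
  10 → (3, 'dcbdcaaaa')
  11 → (0, 'dcbdcbdcaaaa')

[11, 10, 9, 8, 5, 2, 7, 4, 1, 6, 3, 0]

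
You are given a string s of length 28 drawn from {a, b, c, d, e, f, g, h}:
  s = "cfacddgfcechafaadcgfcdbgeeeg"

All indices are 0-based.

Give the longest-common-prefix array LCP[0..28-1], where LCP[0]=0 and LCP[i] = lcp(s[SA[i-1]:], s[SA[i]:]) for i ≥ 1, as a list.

[0, 1, 1, 1, 0, 0, 2, 1, 1, 1, 1, 0, 1, 1, 1, 0, 1, 2, 1, 0, 2, 1, 2, 0, 1, 1, 3, 0]

rank | idx | suffix
   0 |  14 | aadcgfcdbgeeeg
   1 |   2 | acddgfcechafaadcgfcdbgeeeg
   2 |  15 | adcgfcdbgeeeg
   3 |  12 | afaadcgfcdbgeeeg
   4 |  22 | bgeeeg
   5 |  20 | cdbgeeeg
   6 |   3 | cddgfcechafaadcgfcdbgeeeg
   7 |   8 | cechafaadcgfcdbgeeeg
   8 |   0 | cfacddgfcechafaadcgfcdbgeeeg
   9 |  17 | cgfcdbgeeeg
  10 |  10 | chafaadcgfcdbgeeeg
  11 |  21 | dbgeeeg
  12 |  16 | dcgfcdbgeeeg
  13 |   4 | ddgfcechafaadcgfcdbgeeeg
  14 |   5 | dgfcechafaadcgfcdbgeeeg
  15 |   9 | echafaadcgfcdbgeeeg
  16 |  24 | eeeg
  17 |  25 | eeg
  18 |  26 | eg
  19 |  13 | faadcgfcdbgeeeg
  20 |   1 | facddgfcechafaadcgfcdbgeeeg
  21 |  19 | fcdbgeeeg
  22 |   7 | fcechafaadcgfcdbgeeeg
  23 |  27 | g
  24 |  23 | geeeg
  25 |  18 | gfcdbgeeeg
  26 |   6 | gfcechafaadcgfcdbgeeeg
  27 |  11 | hafaadcgfcdbgeeeg

SA = [14, 2, 15, 12, 22, 20, 3, 8, 0, 17, 10, 21, 16, 4, 5, 9, 24, 25, 26, 13, 1, 19, 7, 27, 23, 18, 6, 11]
i: (SA[i-1],SA[i]) lcp shared
  1: (14,2) 1 'a'
  2: (2,15) 1 'a'
  3: (15,12) 1 'a'
  4: (12,22) 0 ''
  5: (22,20) 0 ''
  6: (20,3) 2 'cd'
  7: (3,8) 1 'c'
  8: (8,0) 1 'c'
  9: (0,17) 1 'c'
  10: (17,10) 1 'c'
  11: (10,21) 0 ''
  12: (21,16) 1 'd'
  13: (16,4) 1 'd'
  14: (4,5) 1 'd'
  15: (5,9) 0 ''
  16: (9,24) 1 'e'
  17: (24,25) 2 'ee'
  18: (25,26) 1 'e'
  19: (26,13) 0 ''
  20: (13,1) 2 'fa'
  21: (1,19) 1 'f'
  22: (19,7) 2 'fc'
  23: (7,27) 0 ''
  24: (27,23) 1 'g'
  25: (23,18) 1 'g'
  26: (18,6) 3 'gfc'
  27: (6,11) 0 ''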